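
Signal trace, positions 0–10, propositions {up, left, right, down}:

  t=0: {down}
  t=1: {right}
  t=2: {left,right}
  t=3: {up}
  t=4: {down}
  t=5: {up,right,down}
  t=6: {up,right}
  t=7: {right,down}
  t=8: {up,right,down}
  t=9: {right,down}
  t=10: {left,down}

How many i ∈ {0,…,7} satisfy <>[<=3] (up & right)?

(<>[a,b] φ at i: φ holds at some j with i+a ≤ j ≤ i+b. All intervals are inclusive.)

Evaluate at each i in [0,7]:
  i=0: ✗ (none in [0,3])
  i=1: ✗ (none in [1,4])
  i=2: ✓ (witness j=5)
  i=3: ✓ (witness j=5)
  i=4: ✓ (witness j=5)
  i=5: ✓ (witness j=5)
  i=6: ✓ (witness j=6)
  i=7: ✓ (witness j=8)
Positions where it holds: {2, 3, 4, 5, 6, 7} → 6.

6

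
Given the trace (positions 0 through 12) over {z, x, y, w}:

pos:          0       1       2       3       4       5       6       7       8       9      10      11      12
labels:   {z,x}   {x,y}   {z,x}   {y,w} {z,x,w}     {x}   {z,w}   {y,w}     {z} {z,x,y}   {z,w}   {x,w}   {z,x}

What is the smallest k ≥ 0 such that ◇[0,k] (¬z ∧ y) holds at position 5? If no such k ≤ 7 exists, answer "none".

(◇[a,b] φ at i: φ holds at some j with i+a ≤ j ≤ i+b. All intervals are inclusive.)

Scan j = 5,6,… for (¬z ∧ y):
  j=5: fails
  j=6: fails
  j=7: holds
First hit at j=7, so smallest k = 7-5 = 2.

2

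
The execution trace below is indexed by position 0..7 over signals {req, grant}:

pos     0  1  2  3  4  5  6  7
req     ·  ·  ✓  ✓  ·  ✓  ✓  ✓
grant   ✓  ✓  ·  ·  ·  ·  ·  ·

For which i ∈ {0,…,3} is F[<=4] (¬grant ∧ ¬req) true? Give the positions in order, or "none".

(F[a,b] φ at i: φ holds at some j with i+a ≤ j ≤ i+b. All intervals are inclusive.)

Evaluate at each i in [0,3]:
  i=0: ✓ (witness j=4)
  i=1: ✓ (witness j=4)
  i=2: ✓ (witness j=4)
  i=3: ✓ (witness j=4)

0, 1, 2, 3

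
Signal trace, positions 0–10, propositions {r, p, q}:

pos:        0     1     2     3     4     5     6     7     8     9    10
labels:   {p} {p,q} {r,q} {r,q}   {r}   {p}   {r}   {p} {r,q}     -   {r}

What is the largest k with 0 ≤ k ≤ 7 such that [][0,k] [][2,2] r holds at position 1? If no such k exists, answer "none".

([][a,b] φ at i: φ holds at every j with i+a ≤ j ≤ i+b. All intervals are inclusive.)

[][2,2] r must hold from j=1 onward; find where it first fails.
  j=1: holds
  j=2: holds
  j=3: fails
Holds on [1,2], so largest k = 1.

1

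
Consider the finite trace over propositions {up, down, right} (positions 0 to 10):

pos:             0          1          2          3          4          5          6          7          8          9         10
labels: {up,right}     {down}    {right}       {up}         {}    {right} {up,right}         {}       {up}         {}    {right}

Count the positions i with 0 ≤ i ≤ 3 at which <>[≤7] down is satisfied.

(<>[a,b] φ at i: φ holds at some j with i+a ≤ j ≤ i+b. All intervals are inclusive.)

2

Evaluate at each i in [0,3]:
  i=0: ✓ (witness j=1)
  i=1: ✓ (witness j=1)
  i=2: ✗ (none in [2,9])
  i=3: ✗ (none in [3,10])
Positions where it holds: {0, 1} → 2.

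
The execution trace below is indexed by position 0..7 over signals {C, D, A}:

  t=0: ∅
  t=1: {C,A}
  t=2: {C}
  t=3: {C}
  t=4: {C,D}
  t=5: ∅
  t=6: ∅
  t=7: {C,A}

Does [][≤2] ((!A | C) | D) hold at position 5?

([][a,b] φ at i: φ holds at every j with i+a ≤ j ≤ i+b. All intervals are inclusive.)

Holds

Check ((!A | C) | D) at every j in [5,7]:
  j=5: true
  j=6: true
  j=7: true
All positions satisfy it → formula holds.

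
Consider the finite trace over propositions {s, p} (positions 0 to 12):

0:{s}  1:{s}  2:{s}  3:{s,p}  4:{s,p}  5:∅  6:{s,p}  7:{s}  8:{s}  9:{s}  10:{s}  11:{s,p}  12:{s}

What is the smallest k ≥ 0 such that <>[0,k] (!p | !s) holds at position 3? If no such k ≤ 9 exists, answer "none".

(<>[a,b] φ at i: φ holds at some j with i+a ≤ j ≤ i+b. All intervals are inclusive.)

Scan j = 3,4,… for (!p | !s):
  j=3: fails
  j=4: fails
  j=5: holds
First hit at j=5, so smallest k = 5-3 = 2.

2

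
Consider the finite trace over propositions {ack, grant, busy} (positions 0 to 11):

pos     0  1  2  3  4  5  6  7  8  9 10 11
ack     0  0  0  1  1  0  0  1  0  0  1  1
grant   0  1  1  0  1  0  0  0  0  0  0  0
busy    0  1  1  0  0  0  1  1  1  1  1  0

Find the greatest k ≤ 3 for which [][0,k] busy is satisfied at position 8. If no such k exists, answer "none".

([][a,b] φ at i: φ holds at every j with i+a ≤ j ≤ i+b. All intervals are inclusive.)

2

busy must hold from j=8 onward; find where it first fails.
  j=8: holds
  j=9: holds
  j=10: holds
  j=11: fails
Holds on [8,10], so largest k = 2.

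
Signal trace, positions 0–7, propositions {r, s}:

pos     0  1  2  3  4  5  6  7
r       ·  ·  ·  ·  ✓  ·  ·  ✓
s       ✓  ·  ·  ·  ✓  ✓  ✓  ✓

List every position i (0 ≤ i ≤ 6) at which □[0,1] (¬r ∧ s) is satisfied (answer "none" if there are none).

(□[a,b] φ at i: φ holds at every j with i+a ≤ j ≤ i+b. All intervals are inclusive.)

5

Evaluate at each i in [0,6]:
  i=0: ✗ (fails at j=1)
  i=1: ✗ (fails at j=1)
  i=2: ✗ (fails at j=2)
  i=3: ✗ (fails at j=3)
  i=4: ✗ (fails at j=4)
  i=5: ✓ (all of [5,6])
  i=6: ✗ (fails at j=7)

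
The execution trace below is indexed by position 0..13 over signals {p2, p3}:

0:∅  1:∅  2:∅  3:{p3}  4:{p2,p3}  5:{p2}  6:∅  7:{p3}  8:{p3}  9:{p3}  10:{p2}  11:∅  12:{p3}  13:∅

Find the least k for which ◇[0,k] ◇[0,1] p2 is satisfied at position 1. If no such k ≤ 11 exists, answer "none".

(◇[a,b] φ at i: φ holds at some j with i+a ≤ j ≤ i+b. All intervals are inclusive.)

Scan j = 1,2,… for ◇[0,1] p2:
  j=1: fails
  j=2: fails
  j=3: holds
First hit at j=3, so smallest k = 3-1 = 2.

2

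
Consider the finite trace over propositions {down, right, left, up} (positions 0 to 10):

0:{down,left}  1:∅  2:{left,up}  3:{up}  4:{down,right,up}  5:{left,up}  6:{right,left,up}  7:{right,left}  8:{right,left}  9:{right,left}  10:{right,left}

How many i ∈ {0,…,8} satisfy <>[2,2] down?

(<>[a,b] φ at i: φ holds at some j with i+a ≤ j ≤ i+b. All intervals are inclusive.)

1

Evaluate at each i in [0,8]:
  i=0: ✗ (none in [2,2])
  i=1: ✗ (none in [3,3])
  i=2: ✓ (witness j=4)
  i=3: ✗ (none in [5,5])
  i=4: ✗ (none in [6,6])
  i=5: ✗ (none in [7,7])
  i=6: ✗ (none in [8,8])
  i=7: ✗ (none in [9,9])
  i=8: ✗ (none in [10,10])
Positions where it holds: {2} → 1.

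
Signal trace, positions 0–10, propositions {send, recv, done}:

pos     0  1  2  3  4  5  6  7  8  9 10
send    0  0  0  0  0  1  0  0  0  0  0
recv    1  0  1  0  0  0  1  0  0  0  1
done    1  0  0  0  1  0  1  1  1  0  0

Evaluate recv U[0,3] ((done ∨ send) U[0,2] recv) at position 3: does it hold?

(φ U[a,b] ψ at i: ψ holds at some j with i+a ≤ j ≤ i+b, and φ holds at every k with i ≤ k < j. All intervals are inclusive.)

Need some j in [3,6] with ((done ∨ send) U[0,2] recv), and recv at every k in [3,j-1].
  j=3: ((done ∨ send) U[0,2] recv) — fails.
  j=4: ((done ∨ send) U[0,2] recv) holds, but recv fails at k=3 → not this j.
  j=5: ((done ∨ send) U[0,2] recv) holds, but recv fails at k=3 → not this j.
  j=6: ((done ∨ send) U[0,2] recv) holds, but recv fails at k=3 → not this j.
No j in the window works → until fails.

Does not hold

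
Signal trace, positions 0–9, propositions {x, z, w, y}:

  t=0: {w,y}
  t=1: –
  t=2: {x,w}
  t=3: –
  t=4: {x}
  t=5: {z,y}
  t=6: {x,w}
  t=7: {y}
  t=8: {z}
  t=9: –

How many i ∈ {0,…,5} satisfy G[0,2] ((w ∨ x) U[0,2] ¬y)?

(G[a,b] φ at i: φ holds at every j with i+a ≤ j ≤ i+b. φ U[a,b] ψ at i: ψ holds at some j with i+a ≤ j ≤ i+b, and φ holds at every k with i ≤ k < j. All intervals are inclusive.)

3

Evaluate at each i in [0,5]:
  i=0: ✓ (all of [0,2])
  i=1: ✓ (all of [1,3])
  i=2: ✓ (all of [2,4])
  i=3: ✗ (fails at j=5)
  i=4: ✗ (fails at j=5)
  i=5: ✗ (fails at j=5)
Positions where it holds: {0, 1, 2} → 3.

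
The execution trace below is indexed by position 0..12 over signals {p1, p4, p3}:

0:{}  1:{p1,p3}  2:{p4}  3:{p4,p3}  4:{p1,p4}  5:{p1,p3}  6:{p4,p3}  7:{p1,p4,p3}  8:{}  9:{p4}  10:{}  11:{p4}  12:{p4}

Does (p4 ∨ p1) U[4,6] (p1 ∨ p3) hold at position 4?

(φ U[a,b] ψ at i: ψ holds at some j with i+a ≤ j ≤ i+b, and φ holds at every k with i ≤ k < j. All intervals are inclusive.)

No

Need some j in [8,10] with (p1 ∨ p3), and (p4 ∨ p1) at every k in [4,j-1].
  j=8: (p1 ∨ p3) false.
  j=9: (p1 ∨ p3) false.
  j=10: (p1 ∨ p3) false.
No j in the window works → until fails.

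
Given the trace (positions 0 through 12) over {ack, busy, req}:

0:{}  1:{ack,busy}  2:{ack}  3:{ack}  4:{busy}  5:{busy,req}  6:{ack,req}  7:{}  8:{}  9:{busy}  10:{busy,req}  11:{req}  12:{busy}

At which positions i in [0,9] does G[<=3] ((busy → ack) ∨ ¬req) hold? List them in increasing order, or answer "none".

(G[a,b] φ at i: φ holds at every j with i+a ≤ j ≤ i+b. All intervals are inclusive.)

0, 1, 6

Evaluate at each i in [0,9]:
  i=0: ✓ (all of [0,3])
  i=1: ✓ (all of [1,4])
  i=2: ✗ (fails at j=5)
  i=3: ✗ (fails at j=5)
  i=4: ✗ (fails at j=5)
  i=5: ✗ (fails at j=5)
  i=6: ✓ (all of [6,9])
  i=7: ✗ (fails at j=10)
  i=8: ✗ (fails at j=10)
  i=9: ✗ (fails at j=10)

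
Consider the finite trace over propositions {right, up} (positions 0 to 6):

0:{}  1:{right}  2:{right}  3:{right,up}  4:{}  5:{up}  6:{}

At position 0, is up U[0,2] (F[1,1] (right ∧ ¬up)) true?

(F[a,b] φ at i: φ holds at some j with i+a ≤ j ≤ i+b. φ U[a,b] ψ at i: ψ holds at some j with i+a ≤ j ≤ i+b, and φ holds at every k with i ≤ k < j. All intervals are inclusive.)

Need some j in [0,2] with F[1,1] (right ∧ ¬up), and up at every k in [0,j-1].
  j=0: F[1,1] (right ∧ ¬up) holds; no prefix to check → satisfied.

Yes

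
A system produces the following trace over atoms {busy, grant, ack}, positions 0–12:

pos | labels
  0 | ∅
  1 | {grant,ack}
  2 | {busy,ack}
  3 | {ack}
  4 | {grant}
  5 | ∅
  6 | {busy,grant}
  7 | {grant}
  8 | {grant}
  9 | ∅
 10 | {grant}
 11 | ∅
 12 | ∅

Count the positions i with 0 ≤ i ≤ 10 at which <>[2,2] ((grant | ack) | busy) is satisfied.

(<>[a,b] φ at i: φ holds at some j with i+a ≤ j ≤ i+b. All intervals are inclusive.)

Evaluate at each i in [0,10]:
  i=0: ✓ (witness j=2)
  i=1: ✓ (witness j=3)
  i=2: ✓ (witness j=4)
  i=3: ✗ (none in [5,5])
  i=4: ✓ (witness j=6)
  i=5: ✓ (witness j=7)
  i=6: ✓ (witness j=8)
  i=7: ✗ (none in [9,9])
  i=8: ✓ (witness j=10)
  i=9: ✗ (none in [11,11])
  i=10: ✗ (none in [12,12])
Positions where it holds: {0, 1, 2, 4, 5, 6, 8} → 7.

7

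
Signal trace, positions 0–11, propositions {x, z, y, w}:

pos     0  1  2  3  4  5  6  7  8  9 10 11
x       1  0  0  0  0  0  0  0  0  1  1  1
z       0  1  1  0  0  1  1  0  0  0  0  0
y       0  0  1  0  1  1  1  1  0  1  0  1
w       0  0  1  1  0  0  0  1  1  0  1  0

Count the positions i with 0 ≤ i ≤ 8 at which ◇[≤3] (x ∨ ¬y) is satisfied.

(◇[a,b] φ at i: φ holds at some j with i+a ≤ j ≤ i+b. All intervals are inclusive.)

Evaluate at each i in [0,8]:
  i=0: ✓ (witness j=0)
  i=1: ✓ (witness j=1)
  i=2: ✓ (witness j=3)
  i=3: ✓ (witness j=3)
  i=4: ✗ (none in [4,7])
  i=5: ✓ (witness j=8)
  i=6: ✓ (witness j=8)
  i=7: ✓ (witness j=8)
  i=8: ✓ (witness j=8)
Positions where it holds: {0, 1, 2, 3, 5, 6, 7, 8} → 8.

8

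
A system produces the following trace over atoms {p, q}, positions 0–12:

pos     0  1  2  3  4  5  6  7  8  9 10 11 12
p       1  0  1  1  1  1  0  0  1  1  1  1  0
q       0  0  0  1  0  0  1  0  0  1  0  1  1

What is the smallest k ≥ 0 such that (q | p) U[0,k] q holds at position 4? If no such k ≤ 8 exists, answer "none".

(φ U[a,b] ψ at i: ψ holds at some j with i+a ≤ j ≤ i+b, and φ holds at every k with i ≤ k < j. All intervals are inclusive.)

Need earliest j ≥ 4 with q, and (q | p) at every k in [4,j-1].
  j=4: rhs fails.
  j=5: rhs fails.
  j=6: rhs holds; lhs holds on [4,5]. k = 2.

2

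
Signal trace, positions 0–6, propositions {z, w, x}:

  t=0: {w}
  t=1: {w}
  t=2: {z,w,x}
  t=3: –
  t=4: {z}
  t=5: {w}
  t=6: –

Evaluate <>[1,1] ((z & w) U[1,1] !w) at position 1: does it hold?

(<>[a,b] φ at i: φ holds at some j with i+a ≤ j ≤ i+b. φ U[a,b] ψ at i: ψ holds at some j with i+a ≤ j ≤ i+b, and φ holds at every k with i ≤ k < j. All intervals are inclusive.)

True

Check ((z & w) U[1,1] !w) at each j in [2,2]:
  j=2: holds
Found at j=2 → formula holds.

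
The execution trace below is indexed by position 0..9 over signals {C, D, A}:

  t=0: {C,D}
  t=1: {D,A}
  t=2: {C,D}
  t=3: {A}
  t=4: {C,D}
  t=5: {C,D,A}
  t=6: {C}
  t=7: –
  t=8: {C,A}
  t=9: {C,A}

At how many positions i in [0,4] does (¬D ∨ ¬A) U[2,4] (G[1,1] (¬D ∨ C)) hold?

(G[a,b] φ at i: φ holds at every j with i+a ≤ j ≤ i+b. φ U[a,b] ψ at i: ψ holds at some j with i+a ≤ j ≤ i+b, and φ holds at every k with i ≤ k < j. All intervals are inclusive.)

2

Evaluate at each i in [0,4]:
  i=0: ✗ (lhs fails at k=1 before rhs at j=2)
  i=1: ✗ (lhs fails at k=1 before rhs at j=3)
  i=2: ✓ (rhs at j=4; lhs holds on [2,3])
  i=3: ✓ (rhs at j=5; lhs holds on [3,4])
  i=4: ✗ (lhs fails at k=5 before rhs at j=6)
Positions where it holds: {2, 3} → 2.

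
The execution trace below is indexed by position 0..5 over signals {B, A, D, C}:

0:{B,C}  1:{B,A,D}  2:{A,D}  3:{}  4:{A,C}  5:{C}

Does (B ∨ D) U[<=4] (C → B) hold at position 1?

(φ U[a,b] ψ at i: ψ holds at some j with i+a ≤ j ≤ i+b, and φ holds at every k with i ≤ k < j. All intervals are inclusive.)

Need some j in [1,5] with (C → B), and (B ∨ D) at every k in [1,j-1].
  j=1: (C → B) holds; no prefix to check → satisfied.

True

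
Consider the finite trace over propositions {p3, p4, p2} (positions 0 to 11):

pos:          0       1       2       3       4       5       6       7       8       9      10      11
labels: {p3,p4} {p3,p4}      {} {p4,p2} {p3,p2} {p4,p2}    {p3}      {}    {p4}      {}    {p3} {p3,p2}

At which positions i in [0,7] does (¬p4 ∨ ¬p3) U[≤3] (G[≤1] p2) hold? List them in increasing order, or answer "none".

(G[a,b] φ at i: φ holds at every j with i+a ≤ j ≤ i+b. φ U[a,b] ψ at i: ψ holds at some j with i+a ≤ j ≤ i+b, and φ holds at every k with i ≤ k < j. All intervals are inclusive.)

2, 3, 4

Evaluate at each i in [0,7]:
  i=0: ✗ (lhs fails at k=0 before rhs at j=3)
  i=1: ✗ (lhs fails at k=1 before rhs at j=3)
  i=2: ✓ (rhs at j=3; lhs holds on [2,2])
  i=3: ✓ (rhs at j=3)
  i=4: ✓ (rhs at j=4)
  i=5: ✗ (no rhs in [5,8])
  i=6: ✗ (no rhs in [6,9])
  i=7: ✗ (no rhs in [7,10])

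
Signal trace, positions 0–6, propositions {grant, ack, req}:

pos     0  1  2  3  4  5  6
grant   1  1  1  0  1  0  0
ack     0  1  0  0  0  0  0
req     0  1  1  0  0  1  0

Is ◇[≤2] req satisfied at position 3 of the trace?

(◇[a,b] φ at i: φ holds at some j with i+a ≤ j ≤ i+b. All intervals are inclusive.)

Check req at each j in [3,5]:
  j=3: false
  j=4: false
  j=5: true
Found at j=5 → formula holds.

Yes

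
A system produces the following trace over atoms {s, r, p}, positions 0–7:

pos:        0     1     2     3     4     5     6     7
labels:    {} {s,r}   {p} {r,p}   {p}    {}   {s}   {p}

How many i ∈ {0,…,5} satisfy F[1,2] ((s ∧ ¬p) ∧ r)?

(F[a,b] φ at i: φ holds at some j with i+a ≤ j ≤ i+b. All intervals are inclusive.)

1

Evaluate at each i in [0,5]:
  i=0: ✓ (witness j=1)
  i=1: ✗ (none in [2,3])
  i=2: ✗ (none in [3,4])
  i=3: ✗ (none in [4,5])
  i=4: ✗ (none in [5,6])
  i=5: ✗ (none in [6,7])
Positions where it holds: {0} → 1.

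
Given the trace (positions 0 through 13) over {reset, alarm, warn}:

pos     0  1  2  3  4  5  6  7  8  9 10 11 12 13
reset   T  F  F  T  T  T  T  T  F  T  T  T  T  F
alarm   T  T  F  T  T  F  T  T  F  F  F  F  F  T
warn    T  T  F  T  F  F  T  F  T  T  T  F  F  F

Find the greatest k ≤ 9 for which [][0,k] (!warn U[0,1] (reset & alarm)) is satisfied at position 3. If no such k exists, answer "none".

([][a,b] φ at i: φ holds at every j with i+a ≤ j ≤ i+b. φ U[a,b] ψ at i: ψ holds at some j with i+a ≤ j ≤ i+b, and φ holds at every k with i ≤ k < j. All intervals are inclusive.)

(!warn U[0,1] (reset & alarm)) must hold from j=3 onward; find where it first fails.
  j=3: holds
  j=4: holds
  j=5: holds
  j=6: holds
  j=7: holds
  j=8: fails
Holds on [3,7], so largest k = 4.

4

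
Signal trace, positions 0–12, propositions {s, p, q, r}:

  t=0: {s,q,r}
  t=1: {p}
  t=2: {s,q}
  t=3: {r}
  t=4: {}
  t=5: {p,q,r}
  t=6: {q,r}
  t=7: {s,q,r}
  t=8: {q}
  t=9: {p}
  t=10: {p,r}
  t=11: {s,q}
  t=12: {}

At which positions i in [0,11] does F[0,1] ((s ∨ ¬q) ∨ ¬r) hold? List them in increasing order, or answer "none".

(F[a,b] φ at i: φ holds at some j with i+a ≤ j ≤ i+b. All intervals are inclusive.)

Evaluate at each i in [0,11]:
  i=0: ✓ (witness j=0)
  i=1: ✓ (witness j=1)
  i=2: ✓ (witness j=2)
  i=3: ✓ (witness j=3)
  i=4: ✓ (witness j=4)
  i=5: ✗ (none in [5,6])
  i=6: ✓ (witness j=7)
  i=7: ✓ (witness j=7)
  i=8: ✓ (witness j=8)
  i=9: ✓ (witness j=9)
  i=10: ✓ (witness j=10)
  i=11: ✓ (witness j=11)

0, 1, 2, 3, 4, 6, 7, 8, 9, 10, 11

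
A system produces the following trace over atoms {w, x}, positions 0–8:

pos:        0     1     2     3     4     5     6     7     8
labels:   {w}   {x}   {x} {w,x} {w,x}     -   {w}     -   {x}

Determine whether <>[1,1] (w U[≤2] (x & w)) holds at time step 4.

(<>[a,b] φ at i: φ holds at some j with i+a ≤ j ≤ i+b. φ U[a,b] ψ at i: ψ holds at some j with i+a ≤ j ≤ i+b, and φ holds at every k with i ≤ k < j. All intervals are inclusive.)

Check (w U[≤2] (x & w)) at each j in [5,5]:
  j=5: fails
No position in the window satisfies it → formula fails.

False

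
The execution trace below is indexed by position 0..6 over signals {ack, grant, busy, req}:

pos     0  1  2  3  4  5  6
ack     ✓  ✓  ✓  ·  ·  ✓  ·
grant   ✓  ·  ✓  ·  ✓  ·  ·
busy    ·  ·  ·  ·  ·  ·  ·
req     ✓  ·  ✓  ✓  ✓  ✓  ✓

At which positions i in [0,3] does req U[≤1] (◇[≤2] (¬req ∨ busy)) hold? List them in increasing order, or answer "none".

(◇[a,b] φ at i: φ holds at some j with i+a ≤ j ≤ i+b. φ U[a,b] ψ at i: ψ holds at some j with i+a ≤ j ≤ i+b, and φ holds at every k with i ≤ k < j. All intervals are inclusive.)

0, 1

Evaluate at each i in [0,3]:
  i=0: ✓ (rhs at j=0)
  i=1: ✓ (rhs at j=1)
  i=2: ✗ (no rhs in [2,3])
  i=3: ✗ (no rhs in [3,4])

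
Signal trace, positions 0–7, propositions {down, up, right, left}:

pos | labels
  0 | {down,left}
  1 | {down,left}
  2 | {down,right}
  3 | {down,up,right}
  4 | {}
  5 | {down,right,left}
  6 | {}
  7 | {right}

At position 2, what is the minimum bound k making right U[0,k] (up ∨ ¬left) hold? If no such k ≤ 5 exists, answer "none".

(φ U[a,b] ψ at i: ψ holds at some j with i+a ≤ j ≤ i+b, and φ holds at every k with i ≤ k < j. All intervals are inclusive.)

0

Need earliest j ≥ 2 with (up ∨ ¬left), and right at every k in [2,j-1].
  j=2: rhs holds (empty prefix). k = 0.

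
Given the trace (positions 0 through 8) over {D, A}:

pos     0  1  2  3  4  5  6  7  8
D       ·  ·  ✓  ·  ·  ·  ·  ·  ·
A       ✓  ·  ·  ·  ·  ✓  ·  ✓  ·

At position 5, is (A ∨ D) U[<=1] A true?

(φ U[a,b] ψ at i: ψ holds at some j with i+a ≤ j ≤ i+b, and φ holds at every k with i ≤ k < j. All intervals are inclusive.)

Need some j in [5,6] with A, and (A ∨ D) at every k in [5,j-1].
  j=5: A holds; no prefix to check → satisfied.

Yes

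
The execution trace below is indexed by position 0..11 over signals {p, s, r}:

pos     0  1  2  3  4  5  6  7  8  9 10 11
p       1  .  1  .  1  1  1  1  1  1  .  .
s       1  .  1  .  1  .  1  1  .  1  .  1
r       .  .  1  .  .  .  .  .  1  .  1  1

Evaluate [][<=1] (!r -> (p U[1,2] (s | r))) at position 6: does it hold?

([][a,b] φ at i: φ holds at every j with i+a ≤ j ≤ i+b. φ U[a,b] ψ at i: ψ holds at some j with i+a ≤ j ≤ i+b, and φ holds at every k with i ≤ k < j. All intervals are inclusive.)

Yes

Check (!r -> (p U[1,2] (s | r))) at every j in [6,7]:
  j=6: antecedent true; consequent holds → ✓
  j=7: antecedent true; consequent holds → ✓
All positions satisfy it → formula holds.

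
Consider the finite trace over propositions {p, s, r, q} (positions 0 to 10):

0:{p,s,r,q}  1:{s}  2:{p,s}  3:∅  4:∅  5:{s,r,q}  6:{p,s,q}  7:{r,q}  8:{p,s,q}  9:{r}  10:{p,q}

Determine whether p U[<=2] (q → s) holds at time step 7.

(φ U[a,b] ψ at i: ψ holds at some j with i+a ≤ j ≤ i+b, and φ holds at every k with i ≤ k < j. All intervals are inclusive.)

Need some j in [7,9] with (q → s), and p at every k in [7,j-1].
  j=7: (q → s) false.
  j=8: (q → s) holds, but p fails at k=7 → not this j.
  j=9: (q → s) holds, but p fails at k=7 → not this j.
No j in the window works → until fails.

No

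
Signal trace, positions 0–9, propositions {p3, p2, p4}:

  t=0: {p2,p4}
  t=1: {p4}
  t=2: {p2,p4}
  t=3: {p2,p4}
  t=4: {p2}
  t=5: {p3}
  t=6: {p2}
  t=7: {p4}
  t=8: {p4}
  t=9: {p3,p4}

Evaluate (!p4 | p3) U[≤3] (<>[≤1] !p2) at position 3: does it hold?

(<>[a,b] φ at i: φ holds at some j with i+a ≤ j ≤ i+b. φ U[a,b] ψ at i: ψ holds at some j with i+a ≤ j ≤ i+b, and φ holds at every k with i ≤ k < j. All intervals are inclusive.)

Need some j in [3,6] with <>[≤1] !p2, and (!p4 | p3) at every k in [3,j-1].
  j=3: <>[≤1] !p2 — fails (none in [3,4]).
  j=4: <>[≤1] !p2 holds, but (!p4 | p3) fails at k=3 → not this j.
  j=5: <>[≤1] !p2 holds, but (!p4 | p3) fails at k=3 → not this j.
  j=6: <>[≤1] !p2 holds, but (!p4 | p3) fails at k=3 → not this j.
No j in the window works → until fails.

False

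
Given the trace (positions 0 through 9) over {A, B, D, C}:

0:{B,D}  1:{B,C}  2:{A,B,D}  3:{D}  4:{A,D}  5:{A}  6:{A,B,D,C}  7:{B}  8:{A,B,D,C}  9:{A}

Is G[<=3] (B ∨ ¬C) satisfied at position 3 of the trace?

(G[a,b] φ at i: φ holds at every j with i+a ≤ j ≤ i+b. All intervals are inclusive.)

Yes

Check (B ∨ ¬C) at every j in [3,6]:
  j=3: true
  j=4: true
  j=5: true
  j=6: true
All positions satisfy it → formula holds.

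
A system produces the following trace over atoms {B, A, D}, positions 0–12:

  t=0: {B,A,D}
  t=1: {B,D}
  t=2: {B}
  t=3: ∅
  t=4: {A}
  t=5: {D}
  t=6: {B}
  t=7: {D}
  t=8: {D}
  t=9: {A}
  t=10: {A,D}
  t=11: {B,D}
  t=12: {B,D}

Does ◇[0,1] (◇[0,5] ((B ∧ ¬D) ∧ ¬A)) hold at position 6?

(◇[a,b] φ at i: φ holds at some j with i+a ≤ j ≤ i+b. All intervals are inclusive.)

True

Check ◇[0,5] ((B ∧ ¬D) ∧ ¬A) at each j in [6,7]:
  j=6: holds (witness at 6)
  j=7: fails (none in [7,12])
Found at j=6 → formula holds.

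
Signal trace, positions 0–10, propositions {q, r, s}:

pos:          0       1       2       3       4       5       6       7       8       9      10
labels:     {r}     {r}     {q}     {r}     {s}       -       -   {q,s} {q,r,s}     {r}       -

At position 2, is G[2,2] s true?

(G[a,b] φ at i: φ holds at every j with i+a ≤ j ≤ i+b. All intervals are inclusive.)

Check s at every j in [4,4]:
  j=4: true
All positions satisfy it → formula holds.

Yes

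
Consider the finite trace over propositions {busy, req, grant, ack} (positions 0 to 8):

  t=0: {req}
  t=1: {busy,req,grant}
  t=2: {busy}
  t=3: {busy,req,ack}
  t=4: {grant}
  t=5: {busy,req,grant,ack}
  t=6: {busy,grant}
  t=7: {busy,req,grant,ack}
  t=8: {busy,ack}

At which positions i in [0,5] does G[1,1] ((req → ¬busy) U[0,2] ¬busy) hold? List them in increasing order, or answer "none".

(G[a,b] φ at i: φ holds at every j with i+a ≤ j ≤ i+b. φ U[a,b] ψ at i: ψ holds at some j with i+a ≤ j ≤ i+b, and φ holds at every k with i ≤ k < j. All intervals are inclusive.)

Evaluate at each i in [0,5]:
  i=0: ✗ (fails at j=1)
  i=1: ✗ (fails at j=2)
  i=2: ✗ (fails at j=3)
  i=3: ✓ (all of [4,4])
  i=4: ✗ (fails at j=5)
  i=5: ✗ (fails at j=6)

3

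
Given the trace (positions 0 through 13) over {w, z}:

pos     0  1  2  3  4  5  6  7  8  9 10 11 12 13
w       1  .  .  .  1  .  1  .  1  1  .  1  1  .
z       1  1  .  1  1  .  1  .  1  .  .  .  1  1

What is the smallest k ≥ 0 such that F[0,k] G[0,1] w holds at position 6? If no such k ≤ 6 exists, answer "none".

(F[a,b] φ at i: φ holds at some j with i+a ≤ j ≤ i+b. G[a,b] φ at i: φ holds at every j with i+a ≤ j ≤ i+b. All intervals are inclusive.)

Scan j = 6,7,… for G[0,1] w:
  j=6: fails
  j=7: fails
  j=8: holds
First hit at j=8, so smallest k = 8-6 = 2.

2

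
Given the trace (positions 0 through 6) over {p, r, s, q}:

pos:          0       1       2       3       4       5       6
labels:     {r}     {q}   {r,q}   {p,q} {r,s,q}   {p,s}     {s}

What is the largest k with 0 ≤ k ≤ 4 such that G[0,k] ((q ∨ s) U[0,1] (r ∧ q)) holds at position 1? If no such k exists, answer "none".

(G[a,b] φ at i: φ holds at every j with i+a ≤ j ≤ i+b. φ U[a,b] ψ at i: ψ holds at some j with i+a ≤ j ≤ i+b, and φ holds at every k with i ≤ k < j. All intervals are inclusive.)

3

((q ∨ s) U[0,1] (r ∧ q)) must hold from j=1 onward; find where it first fails.
  j=1: holds
  j=2: holds
  j=3: holds
  j=4: holds
  j=5: fails
Holds on [1,4], so largest k = 3.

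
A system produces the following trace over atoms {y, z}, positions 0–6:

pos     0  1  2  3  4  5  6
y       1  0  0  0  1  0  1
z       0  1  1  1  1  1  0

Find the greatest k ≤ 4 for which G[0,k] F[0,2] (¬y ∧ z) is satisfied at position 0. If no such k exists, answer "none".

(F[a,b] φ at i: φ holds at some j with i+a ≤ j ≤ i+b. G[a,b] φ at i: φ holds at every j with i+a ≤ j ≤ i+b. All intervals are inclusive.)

4

F[0,2] (¬y ∧ z) must hold from j=0 onward; find where it first fails.
  j=0: holds
  j=1: holds
  j=2: holds
  j=3: holds
  j=4: holds
Holds through j=4; largest k = 4.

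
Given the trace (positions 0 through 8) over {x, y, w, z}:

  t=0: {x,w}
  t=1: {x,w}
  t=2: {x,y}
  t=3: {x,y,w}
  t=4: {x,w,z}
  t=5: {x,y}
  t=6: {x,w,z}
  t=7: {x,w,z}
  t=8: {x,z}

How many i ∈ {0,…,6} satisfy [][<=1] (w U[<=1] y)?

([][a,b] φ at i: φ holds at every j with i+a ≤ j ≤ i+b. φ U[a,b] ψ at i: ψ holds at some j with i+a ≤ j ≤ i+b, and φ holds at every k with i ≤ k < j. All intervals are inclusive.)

4

Evaluate at each i in [0,6]:
  i=0: ✗ (fails at j=0)
  i=1: ✓ (all of [1,2])
  i=2: ✓ (all of [2,3])
  i=3: ✓ (all of [3,4])
  i=4: ✓ (all of [4,5])
  i=5: ✗ (fails at j=6)
  i=6: ✗ (fails at j=6)
Positions where it holds: {1, 2, 3, 4} → 4.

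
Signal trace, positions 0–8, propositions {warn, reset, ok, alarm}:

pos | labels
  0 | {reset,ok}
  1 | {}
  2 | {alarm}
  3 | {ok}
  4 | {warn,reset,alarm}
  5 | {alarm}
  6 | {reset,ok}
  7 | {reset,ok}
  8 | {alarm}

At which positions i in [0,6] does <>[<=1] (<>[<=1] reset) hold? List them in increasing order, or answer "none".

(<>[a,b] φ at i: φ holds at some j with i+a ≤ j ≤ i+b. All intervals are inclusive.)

0, 2, 3, 4, 5, 6

Evaluate at each i in [0,6]:
  i=0: ✓ (witness j=0)
  i=1: ✗ (none in [1,2])
  i=2: ✓ (witness j=3)
  i=3: ✓ (witness j=3)
  i=4: ✓ (witness j=4)
  i=5: ✓ (witness j=5)
  i=6: ✓ (witness j=6)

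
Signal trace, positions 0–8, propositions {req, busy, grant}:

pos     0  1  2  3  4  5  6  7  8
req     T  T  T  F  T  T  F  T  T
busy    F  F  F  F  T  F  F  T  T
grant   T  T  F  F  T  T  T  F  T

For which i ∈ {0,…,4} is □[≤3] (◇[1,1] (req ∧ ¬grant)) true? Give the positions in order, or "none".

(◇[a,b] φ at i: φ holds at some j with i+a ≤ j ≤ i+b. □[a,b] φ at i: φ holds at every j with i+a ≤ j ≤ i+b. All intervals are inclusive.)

none

Evaluate at each i in [0,4]:
  i=0: ✗ (fails at j=0)
  i=1: ✗ (fails at j=2)
  i=2: ✗ (fails at j=2)
  i=3: ✗ (fails at j=3)
  i=4: ✗ (fails at j=4)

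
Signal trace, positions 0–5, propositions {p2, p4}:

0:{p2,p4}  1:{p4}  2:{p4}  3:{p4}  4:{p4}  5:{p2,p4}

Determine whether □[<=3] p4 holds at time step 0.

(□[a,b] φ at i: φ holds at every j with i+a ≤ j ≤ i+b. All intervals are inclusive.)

True

Check p4 at every j in [0,3]:
  j=0: true
  j=1: true
  j=2: true
  j=3: true
All positions satisfy it → formula holds.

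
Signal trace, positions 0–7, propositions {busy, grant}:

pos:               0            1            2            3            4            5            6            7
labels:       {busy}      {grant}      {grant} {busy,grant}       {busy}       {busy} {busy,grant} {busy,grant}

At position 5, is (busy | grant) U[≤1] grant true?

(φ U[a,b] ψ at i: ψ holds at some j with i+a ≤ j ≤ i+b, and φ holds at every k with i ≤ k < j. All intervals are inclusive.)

True

Need some j in [5,6] with grant, and (busy | grant) at every k in [5,j-1].
  j=5: grant false.
  j=6: grant holds; (busy | grant) holds at every k in [5,5] → satisfied.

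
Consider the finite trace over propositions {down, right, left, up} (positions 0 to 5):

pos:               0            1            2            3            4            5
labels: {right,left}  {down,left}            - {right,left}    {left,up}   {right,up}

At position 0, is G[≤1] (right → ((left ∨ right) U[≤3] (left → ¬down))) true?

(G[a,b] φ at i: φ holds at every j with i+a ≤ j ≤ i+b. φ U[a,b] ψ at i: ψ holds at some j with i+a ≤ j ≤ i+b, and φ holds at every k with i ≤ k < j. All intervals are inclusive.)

Check (right → ((left ∨ right) U[≤3] (left → ¬down))) at every j in [0,1]:
  j=0: antecedent true; consequent holds → ✓
  j=1: antecedent false → ✓
All positions satisfy it → formula holds.

True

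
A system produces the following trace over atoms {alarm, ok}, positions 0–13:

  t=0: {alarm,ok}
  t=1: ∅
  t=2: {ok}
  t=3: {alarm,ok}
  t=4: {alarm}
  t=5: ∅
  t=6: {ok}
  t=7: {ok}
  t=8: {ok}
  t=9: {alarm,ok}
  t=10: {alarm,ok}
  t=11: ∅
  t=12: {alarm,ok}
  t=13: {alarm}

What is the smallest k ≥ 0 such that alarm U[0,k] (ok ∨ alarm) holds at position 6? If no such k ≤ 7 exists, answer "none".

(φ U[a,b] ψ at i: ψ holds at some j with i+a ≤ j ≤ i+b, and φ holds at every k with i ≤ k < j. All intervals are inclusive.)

Need earliest j ≥ 6 with (ok ∨ alarm), and alarm at every k in [6,j-1].
  j=6: rhs holds (empty prefix). k = 0.

0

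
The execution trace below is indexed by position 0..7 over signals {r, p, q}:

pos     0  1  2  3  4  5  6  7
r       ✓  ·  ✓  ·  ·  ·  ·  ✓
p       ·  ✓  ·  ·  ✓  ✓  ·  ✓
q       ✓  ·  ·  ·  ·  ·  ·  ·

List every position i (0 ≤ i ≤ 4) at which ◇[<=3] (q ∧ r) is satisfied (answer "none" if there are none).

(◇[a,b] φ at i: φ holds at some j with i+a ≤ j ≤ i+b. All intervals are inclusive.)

0

Evaluate at each i in [0,4]:
  i=0: ✓ (witness j=0)
  i=1: ✗ (none in [1,4])
  i=2: ✗ (none in [2,5])
  i=3: ✗ (none in [3,6])
  i=4: ✗ (none in [4,7])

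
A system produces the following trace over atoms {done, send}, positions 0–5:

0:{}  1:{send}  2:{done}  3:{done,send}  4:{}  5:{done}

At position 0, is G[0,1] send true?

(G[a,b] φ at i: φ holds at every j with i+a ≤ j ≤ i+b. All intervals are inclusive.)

Check send at every j in [0,1]:
  j=0: false
  j=1: true
Fails at j=0 → formula fails.

Does not hold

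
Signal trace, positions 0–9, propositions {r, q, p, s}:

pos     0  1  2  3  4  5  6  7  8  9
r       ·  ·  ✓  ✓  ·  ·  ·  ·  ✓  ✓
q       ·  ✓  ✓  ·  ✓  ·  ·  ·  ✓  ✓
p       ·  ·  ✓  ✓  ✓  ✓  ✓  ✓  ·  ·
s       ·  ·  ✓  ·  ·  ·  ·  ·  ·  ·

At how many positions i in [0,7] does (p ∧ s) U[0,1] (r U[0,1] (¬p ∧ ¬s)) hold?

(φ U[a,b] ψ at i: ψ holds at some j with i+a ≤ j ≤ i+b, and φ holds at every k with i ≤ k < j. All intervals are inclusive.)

Evaluate at each i in [0,7]:
  i=0: ✓ (rhs at j=0)
  i=1: ✓ (rhs at j=1)
  i=2: ✗ (no rhs in [2,3])
  i=3: ✗ (no rhs in [3,4])
  i=4: ✗ (no rhs in [4,5])
  i=5: ✗ (no rhs in [5,6])
  i=6: ✗ (no rhs in [6,7])
  i=7: ✗ (lhs fails at k=7 before rhs at j=8)
Positions where it holds: {0, 1} → 2.

2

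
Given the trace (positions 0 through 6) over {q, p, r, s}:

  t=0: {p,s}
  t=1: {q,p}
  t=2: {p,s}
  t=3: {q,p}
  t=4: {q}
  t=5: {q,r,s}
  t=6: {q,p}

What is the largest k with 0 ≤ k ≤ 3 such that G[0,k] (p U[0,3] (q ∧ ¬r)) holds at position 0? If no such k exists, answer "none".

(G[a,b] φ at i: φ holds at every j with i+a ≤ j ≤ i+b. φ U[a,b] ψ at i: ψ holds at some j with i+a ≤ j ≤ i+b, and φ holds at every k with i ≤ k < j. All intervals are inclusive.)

(p U[0,3] (q ∧ ¬r)) must hold from j=0 onward; find where it first fails.
  j=0: holds
  j=1: holds
  j=2: holds
  j=3: holds
Holds through j=3; largest k = 3.

3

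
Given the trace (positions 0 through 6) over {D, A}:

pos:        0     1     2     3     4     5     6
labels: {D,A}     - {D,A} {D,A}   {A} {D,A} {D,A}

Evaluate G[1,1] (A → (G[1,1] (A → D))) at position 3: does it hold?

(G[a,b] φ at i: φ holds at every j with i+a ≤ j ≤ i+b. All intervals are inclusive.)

Check (A → (G[1,1] (A → D))) at every j in [4,4]:
  j=4: antecedent true; consequent holds on [5,5] → ✓
All positions satisfy it → formula holds.

Yes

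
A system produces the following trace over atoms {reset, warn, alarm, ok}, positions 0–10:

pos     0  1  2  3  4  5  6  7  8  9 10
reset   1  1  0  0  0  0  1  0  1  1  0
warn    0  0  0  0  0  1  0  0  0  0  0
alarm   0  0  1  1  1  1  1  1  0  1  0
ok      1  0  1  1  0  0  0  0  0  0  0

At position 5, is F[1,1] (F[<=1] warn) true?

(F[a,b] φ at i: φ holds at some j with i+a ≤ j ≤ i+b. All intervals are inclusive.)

Check F[<=1] warn at each j in [6,6]:
  j=6: fails (none in [6,7])
No position in the window satisfies it → formula fails.

No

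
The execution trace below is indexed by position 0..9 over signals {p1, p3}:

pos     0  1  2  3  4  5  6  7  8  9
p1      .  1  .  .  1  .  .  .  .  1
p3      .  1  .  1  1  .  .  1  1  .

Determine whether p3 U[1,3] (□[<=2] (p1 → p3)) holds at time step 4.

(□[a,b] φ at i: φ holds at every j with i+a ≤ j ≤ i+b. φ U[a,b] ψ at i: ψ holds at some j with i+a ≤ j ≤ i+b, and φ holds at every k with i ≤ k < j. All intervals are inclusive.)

Need some j in [5,7] with □[<=2] (p1 → p3), and p3 at every k in [4,j-1].
  j=5: □[<=2] (p1 → p3) holds; p3 holds at every k in [4,4] → satisfied.

True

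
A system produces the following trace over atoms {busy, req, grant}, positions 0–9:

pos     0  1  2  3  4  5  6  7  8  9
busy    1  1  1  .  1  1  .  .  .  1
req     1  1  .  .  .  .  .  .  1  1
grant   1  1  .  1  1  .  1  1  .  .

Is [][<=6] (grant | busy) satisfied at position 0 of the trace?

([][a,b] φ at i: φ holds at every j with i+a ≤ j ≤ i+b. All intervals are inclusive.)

Check (grant | busy) at every j in [0,6]:
  j=0: true
  j=1: true
  j=2: true
  j=3: true
  j=4: true
  j=5: true
  j=6: true
All positions satisfy it → formula holds.

Yes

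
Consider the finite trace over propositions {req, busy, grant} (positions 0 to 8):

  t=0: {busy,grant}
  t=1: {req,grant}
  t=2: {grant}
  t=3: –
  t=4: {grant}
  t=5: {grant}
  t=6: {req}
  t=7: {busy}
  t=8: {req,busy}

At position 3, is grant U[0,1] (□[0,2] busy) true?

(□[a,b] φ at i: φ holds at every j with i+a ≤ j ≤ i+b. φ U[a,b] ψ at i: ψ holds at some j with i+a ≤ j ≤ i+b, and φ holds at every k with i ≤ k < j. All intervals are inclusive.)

Need some j in [3,4] with □[0,2] busy, and grant at every k in [3,j-1].
  j=3: □[0,2] busy — fails at 3.
  j=4: □[0,2] busy — fails at 4.
No j in the window works → until fails.

No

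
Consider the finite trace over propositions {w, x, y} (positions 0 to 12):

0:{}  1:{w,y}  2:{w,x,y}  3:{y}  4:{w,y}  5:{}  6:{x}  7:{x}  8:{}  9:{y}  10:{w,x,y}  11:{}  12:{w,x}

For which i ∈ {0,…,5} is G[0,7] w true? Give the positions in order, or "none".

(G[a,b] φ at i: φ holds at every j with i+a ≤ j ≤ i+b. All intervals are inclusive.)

none

Evaluate at each i in [0,5]:
  i=0: ✗ (fails at j=0)
  i=1: ✗ (fails at j=3)
  i=2: ✗ (fails at j=3)
  i=3: ✗ (fails at j=3)
  i=4: ✗ (fails at j=5)
  i=5: ✗ (fails at j=5)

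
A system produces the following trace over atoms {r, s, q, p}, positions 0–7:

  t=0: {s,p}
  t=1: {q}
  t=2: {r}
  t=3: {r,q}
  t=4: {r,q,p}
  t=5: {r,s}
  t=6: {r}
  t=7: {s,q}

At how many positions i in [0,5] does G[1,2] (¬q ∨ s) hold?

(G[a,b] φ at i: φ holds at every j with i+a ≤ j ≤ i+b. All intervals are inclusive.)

Evaluate at each i in [0,5]:
  i=0: ✗ (fails at j=1)
  i=1: ✗ (fails at j=3)
  i=2: ✗ (fails at j=3)
  i=3: ✗ (fails at j=4)
  i=4: ✓ (all of [5,6])
  i=5: ✓ (all of [6,7])
Positions where it holds: {4, 5} → 2.

2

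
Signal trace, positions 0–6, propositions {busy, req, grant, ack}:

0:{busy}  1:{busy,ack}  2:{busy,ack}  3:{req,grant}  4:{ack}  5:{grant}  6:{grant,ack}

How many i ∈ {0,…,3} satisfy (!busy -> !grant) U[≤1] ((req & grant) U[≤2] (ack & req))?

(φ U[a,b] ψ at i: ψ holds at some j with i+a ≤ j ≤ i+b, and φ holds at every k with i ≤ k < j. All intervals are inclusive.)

Evaluate at each i in [0,3]:
  i=0: ✗ (no rhs in [0,1])
  i=1: ✗ (no rhs in [1,2])
  i=2: ✗ (no rhs in [2,3])
  i=3: ✗ (no rhs in [3,4])
Positions where it holds: {} → 0.

0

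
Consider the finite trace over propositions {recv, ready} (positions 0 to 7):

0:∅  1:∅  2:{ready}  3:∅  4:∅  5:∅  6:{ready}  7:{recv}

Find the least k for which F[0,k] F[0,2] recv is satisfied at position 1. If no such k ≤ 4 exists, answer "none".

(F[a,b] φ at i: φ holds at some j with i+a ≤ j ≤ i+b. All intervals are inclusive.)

Scan j = 1,2,… for F[0,2] recv:
  j=1: fails
  j=2: fails
  j=3: fails
  j=4: fails
  j=5: holds
First hit at j=5, so smallest k = 5-1 = 4.

4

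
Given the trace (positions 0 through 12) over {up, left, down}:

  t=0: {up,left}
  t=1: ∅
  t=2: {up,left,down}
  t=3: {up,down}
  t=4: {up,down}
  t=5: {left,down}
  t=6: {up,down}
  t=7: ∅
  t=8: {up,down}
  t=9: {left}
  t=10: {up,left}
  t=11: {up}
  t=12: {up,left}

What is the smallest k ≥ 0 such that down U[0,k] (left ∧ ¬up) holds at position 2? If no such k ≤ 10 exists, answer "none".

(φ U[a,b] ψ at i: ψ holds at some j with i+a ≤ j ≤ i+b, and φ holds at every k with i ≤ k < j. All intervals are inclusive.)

Need earliest j ≥ 2 with (left ∧ ¬up), and down at every k in [2,j-1].
  j=2: rhs fails.
  j=3: rhs fails.
  j=4: rhs fails.
  j=5: rhs holds; lhs holds on [2,4]. k = 3.

3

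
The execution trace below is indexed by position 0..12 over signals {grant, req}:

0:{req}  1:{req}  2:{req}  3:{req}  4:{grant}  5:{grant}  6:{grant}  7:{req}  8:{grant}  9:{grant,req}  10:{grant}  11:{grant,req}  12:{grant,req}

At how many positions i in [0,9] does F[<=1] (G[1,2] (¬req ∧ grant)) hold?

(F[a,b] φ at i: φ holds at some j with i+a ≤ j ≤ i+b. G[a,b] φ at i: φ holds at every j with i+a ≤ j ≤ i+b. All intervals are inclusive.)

Evaluate at each i in [0,9]:
  i=0: ✗ (none in [0,1])
  i=1: ✗ (none in [1,2])
  i=2: ✓ (witness j=3)
  i=3: ✓ (witness j=3)
  i=4: ✓ (witness j=4)
  i=5: ✗ (none in [5,6])
  i=6: ✗ (none in [6,7])
  i=7: ✗ (none in [7,8])
  i=8: ✗ (none in [8,9])
  i=9: ✗ (none in [9,10])
Positions where it holds: {2, 3, 4} → 3.

3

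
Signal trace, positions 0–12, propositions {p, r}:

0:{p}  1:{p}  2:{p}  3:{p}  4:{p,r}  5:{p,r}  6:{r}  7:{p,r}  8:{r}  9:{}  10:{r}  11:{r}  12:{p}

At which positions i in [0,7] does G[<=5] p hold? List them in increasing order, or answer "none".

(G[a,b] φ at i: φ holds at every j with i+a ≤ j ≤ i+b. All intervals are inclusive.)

Evaluate at each i in [0,7]:
  i=0: ✓ (all of [0,5])
  i=1: ✗ (fails at j=6)
  i=2: ✗ (fails at j=6)
  i=3: ✗ (fails at j=6)
  i=4: ✗ (fails at j=6)
  i=5: ✗ (fails at j=6)
  i=6: ✗ (fails at j=6)
  i=7: ✗ (fails at j=8)

0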